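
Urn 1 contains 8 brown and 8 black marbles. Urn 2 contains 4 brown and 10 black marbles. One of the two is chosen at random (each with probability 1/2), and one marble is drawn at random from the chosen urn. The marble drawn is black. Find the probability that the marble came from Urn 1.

7/17

P(black | Urn 1) = 1/2; P(black | Urn 2) = 5/7.
P(black) = 1/2·1/2 + 1/2·5/7 = 17/28.
By Bayes' rule, P(Urn 1 | black) = 1/4 / 17/28 = 7/17 ≈ 0.4118.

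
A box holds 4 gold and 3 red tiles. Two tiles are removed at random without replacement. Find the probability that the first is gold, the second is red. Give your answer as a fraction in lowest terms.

Multiply the conditional probability of each draw in order, without replacement, so each draw removes one from its color and from the total.
P = (4/7) · (3/6) = 2/7 ≈ 0.2857.

2/7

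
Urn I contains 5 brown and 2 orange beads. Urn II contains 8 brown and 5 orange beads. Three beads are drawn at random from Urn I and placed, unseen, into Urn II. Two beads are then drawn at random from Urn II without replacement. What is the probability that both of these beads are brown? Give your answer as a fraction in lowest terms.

163/420

Condition on how many of the transferred beads are brown (from Urn I: 5 brown of 7; then Urn II has 16 total).
  1 brown: C(5,1)C(2,2)/C(7,3) = 1/7; then P = C(9,2)/C(16,2) = 3/10
  2 brown: C(5,2)C(2,1)/C(7,3) = 4/7; then P = C(10,2)/C(16,2) = 3/8
  3 brown: C(5,3)C(2,0)/C(7,3) = 2/7; then P = C(11,2)/C(16,2) = 11/24
P(both brown) = 163/420 ≈ 0.3881.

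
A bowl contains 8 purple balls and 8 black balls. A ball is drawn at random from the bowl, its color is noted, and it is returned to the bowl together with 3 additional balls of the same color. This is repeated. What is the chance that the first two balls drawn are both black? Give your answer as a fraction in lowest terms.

11/38

After a black draw the bowl holds 11 black out of 19.
P = (8/16)·(11/19) = 11/38 ≈ 0.2895.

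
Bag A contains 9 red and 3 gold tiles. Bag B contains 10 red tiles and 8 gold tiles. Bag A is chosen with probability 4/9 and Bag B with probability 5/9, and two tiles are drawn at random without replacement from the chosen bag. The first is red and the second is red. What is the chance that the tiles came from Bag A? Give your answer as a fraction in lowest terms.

P(E | Bag A) = 6/11; P(E | Bag B) = 5/17.
P(E) = 4/9·6/11 + 5/9·5/17 = 683/1683.
By Bayes' rule, P(Bag A | E) = 8/33 / 683/1683 = 408/683 ≈ 0.5974.

408/683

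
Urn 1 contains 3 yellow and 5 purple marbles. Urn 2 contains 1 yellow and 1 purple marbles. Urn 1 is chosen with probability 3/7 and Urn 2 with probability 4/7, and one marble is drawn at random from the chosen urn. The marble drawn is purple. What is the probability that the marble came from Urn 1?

P(purple | Urn 1) = 5/8; P(purple | Urn 2) = 1/2.
P(purple) = 3/7·5/8 + 4/7·1/2 = 31/56.
By Bayes' rule, P(Urn 1 | purple) = 15/56 / 31/56 = 15/31 ≈ 0.4839.

15/31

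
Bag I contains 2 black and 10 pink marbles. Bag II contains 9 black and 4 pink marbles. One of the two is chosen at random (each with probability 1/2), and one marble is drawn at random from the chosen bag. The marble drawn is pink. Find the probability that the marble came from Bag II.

24/89

P(pink | Bag I) = 5/6; P(pink | Bag II) = 4/13.
P(pink) = 1/2·5/6 + 1/2·4/13 = 89/156.
By Bayes' rule, P(Bag II | pink) = 2/13 / 89/156 = 24/89 ≈ 0.2697.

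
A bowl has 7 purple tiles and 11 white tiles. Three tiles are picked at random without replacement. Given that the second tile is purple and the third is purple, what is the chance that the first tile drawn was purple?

P(first=purple and the second tile is purple and the third is purple) = (7/18)·(6/17)·(5/16) = 35/816.
P(E) = Σ over first color = 35/816 + 77/816 = 7/51.
By Bayes, P(first=purple | E) = 35/816 / 7/51 = 5/16 ≈ 0.3125.

5/16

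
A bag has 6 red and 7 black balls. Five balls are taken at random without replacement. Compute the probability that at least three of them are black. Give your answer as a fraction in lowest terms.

84/143

Sum the hypergeometric tail for j = 3,…,5 black balls.
Favorable = C(7,3)·C(6,2) + C(7,4)·C(6,1) + C(7,5)·C(6,0) = 756; total = C(13,5) = 1287.
P = 756/1287 = 84/143 ≈ 0.5874.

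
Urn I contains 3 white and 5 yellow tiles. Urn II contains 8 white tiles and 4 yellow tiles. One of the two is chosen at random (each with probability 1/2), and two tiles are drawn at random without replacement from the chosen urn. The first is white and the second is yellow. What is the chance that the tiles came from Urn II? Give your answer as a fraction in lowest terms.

P(E | Urn I) = 15/56; P(E | Urn II) = 8/33.
P(E) = 1/2·15/56 + 1/2·8/33 = 943/3696.
By Bayes' rule, P(Urn II | E) = 4/33 / 943/3696 = 448/943 ≈ 0.4751.

448/943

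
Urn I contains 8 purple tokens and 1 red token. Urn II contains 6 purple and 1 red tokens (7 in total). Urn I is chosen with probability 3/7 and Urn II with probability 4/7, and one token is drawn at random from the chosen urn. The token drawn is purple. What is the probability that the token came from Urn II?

9/16

P(purple | Urn I) = 8/9; P(purple | Urn II) = 6/7.
P(purple) = 3/7·8/9 + 4/7·6/7 = 128/147.
By Bayes' rule, P(Urn II | purple) = 24/49 / 128/147 = 9/16 ≈ 0.5625.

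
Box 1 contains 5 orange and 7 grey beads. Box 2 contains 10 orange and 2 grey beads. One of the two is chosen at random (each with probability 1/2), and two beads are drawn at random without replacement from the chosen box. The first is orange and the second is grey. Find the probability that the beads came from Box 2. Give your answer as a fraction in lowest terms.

P(E | Box 1) = 35/132; P(E | Box 2) = 5/33.
P(E) = 1/2·35/132 + 1/2·5/33 = 5/24.
By Bayes' rule, P(Box 2 | E) = 5/66 / 5/24 = 4/11 ≈ 0.3636.

4/11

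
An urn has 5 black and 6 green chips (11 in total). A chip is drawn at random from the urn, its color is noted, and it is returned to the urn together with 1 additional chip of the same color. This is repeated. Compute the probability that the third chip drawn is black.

5/11

Sum over the four possibilities for the first two draws (black/not-black each), tracking how the black count and total change by +1 per draw.
P(third is black) = 5/11 ≈ 0.4545. (In a Pólya urn every draw has the same marginal probability 5/11.)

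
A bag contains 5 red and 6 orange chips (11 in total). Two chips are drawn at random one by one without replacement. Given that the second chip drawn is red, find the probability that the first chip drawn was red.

2/5

P(first=red and the second chip drawn is red) = (5/11)·(4/10) = 2/11.
P(the second chip drawn is red) = Σ over first color = 2/11 + 3/11 = 5/11.
By Bayes, P(first=red | the second chip drawn is red) = 2/11 / 5/11 = 2/5 ≈ 0.4000.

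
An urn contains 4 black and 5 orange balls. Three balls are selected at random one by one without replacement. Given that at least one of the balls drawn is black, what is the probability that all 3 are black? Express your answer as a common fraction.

2/37

P(all 3 black) = C(4,3)/C(9,3) = 1/21; P(at least one black) = 1 − C(5,3)/C(9,3) = 37/42.
Since 'all 3 black' ⊆ 'at least one black', P(all 3 | at least one) = 1/21 / 37/42 = 2/37 ≈ 0.0541.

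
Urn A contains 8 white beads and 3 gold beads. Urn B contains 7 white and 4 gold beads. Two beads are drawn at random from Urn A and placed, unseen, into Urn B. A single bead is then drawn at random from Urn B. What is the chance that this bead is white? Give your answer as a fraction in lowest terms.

93/143

Condition on how many of the transferred beads are white (from Urn A: 8 white of 11; then Urn B has 13 total).
  0 white: C(8,0)C(3,2)/C(11,2) = 3/55; then P = 7/13
  1 white: C(8,1)C(3,1)/C(11,2) = 24/55; then P = 8/13
  2 white: C(8,2)C(3,0)/C(11,2) = 28/55; then P = 9/13
P(white from Urn B) = 93/143 ≈ 0.6503.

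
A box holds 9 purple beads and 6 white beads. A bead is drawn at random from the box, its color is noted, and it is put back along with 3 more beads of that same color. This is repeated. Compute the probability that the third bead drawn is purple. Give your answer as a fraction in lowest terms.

Sum over the four possibilities for the first two draws (purple/not-purple each), tracking how the purple count and total change by +3 per draw.
P(third is purple) = 3/5 ≈ 0.6000. (In a Pólya urn every draw has the same marginal probability 9/15.)

3/5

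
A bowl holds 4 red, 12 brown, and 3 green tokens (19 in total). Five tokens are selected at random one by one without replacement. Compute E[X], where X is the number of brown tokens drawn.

60/19

By linearity of expectation, E[X] = Σ P(draw i is brown); by symmetry each draw (even without replacement) has P(brown) = 12/19.
E[X] = 5 · 12/19 = 60/19 ≈ 3.1579.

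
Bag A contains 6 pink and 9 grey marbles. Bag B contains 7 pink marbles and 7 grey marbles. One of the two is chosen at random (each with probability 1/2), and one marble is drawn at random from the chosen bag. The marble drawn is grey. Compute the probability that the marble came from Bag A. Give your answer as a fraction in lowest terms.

6/11

P(grey | Bag A) = 3/5; P(grey | Bag B) = 1/2.
P(grey) = 1/2·3/5 + 1/2·1/2 = 11/20.
By Bayes' rule, P(Bag A | grey) = 3/10 / 11/20 = 6/11 ≈ 0.5455.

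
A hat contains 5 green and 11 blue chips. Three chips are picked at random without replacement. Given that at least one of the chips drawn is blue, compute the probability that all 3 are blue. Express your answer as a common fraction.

P(all 3 blue) = C(11,3)/C(16,3) = 33/112; P(at least one blue) = 1 − C(5,3)/C(16,3) = 55/56.
Since 'all 3 blue' ⊆ 'at least one blue', P(all 3 | at least one) = 33/112 / 55/56 = 3/10 ≈ 0.3000.

3/10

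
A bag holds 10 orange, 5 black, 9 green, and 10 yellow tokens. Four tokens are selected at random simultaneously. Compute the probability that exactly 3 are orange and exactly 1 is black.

75/5797

Unordered draws without replacement: count favorable combinations over C(34,4).
Favorable = C(10,3) · C(5,1) · C(9,0) · C(10,0) = 600; total = C(34,4) = 46376.
P = 600/46376 = 75/5797 ≈ 0.0129.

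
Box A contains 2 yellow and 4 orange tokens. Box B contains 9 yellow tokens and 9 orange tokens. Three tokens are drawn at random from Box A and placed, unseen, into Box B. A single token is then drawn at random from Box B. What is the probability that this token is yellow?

10/21

Condition on how many of the transferred tokens are yellow (from Box A: 2 yellow of 6; then Box B has 21 total).
  0 yellow: C(2,0)C(4,3)/C(6,3) = 1/5; then P = 9/21
  1 yellow: C(2,1)C(4,2)/C(6,3) = 3/5; then P = 10/21
  2 yellow: C(2,2)C(4,1)/C(6,3) = 1/5; then P = 11/21
P(yellow from Box B) = 10/21 ≈ 0.4762.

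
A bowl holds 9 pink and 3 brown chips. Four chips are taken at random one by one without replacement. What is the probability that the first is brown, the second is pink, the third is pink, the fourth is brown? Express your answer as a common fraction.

Multiply the conditional probability of each draw in order, without replacement, so each draw removes one from its color and from the total.
P = (3/12) · (9/11) · (8/10) · (2/9) = 2/55 ≈ 0.0364.

2/55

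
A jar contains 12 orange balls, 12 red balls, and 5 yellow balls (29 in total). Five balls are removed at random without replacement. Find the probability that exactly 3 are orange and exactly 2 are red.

968/7917

Unordered draws without replacement: count favorable combinations over C(29,5).
Favorable = C(12,3) · C(12,2) · C(5,0) = 14520; total = C(29,5) = 118755.
P = 14520/118755 = 968/7917 ≈ 0.1223.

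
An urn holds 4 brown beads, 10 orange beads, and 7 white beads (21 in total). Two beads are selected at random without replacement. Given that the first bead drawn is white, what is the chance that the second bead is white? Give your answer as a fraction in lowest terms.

3/10

After removing 1 white, the urn has 6 white out of 20 remaining.
P(second is white | given) = 6/20 = 3/10 ≈ 0.3000.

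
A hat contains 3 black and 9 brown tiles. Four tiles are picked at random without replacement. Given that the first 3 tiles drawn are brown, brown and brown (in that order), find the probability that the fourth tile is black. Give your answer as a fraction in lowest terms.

After removing 3 brown, the hat has 3 black out of 9 remaining.
P(fourth is black | given) = 3/9 = 1/3 ≈ 0.3333.

1/3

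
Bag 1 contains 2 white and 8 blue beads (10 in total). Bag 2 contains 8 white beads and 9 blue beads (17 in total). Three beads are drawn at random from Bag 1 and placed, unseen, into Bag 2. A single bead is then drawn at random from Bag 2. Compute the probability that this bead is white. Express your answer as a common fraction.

43/100

Condition on how many of the transferred beads are white (from Bag 1: 2 white of 10; then Bag 2 has 20 total).
  0 white: C(2,0)C(8,3)/C(10,3) = 7/15; then P = 8/20
  1 white: C(2,1)C(8,2)/C(10,3) = 7/15; then P = 9/20
  2 white: C(2,2)C(8,1)/C(10,3) = 1/15; then P = 10/20
P(white from Bag 2) = 43/100 ≈ 0.4300.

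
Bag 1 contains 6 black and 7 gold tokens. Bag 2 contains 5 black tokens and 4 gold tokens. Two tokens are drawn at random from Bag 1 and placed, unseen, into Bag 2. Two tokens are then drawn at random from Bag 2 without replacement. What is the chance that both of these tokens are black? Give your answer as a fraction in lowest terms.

7/26

Condition on how many of the transferred tokens are black (from Bag 1: 6 black of 13; then Bag 2 has 11 total).
  0 black: C(6,0)C(7,2)/C(13,2) = 7/26; then P = C(5,2)/C(11,2) = 2/11
  1 black: C(6,1)C(7,1)/C(13,2) = 7/13; then P = C(6,2)/C(11,2) = 3/11
  2 black: C(6,2)C(7,0)/C(13,2) = 5/26; then P = C(7,2)/C(11,2) = 21/55
P(both black) = 7/26 ≈ 0.2692.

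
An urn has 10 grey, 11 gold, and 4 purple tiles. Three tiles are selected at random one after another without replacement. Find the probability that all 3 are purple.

1/575

Unordered draws without replacement: count favorable combinations over C(25,3).
Favorable = C(10,0) · C(11,0) · C(4,3) = 4; total = C(25,3) = 2300.
P = 4/2300 = 1/575 ≈ 0.0017.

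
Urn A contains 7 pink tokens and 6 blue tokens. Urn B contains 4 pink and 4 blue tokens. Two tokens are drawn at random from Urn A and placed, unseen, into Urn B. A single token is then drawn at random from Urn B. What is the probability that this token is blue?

Condition on how many of the transferred tokens are blue (from Urn A: 6 blue of 13; then Urn B has 10 total).
  0 blue: C(6,0)C(7,2)/C(13,2) = 7/26; then P = 4/10
  1 blue: C(6,1)C(7,1)/C(13,2) = 7/13; then P = 5/10
  2 blue: C(6,2)C(7,0)/C(13,2) = 5/26; then P = 6/10
P(blue from Urn B) = 32/65 ≈ 0.4923.

32/65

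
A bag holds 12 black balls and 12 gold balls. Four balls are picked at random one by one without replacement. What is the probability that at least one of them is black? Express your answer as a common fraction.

307/322

Use the complement: P(at least one black) = 1 − P(no black).
P(none) = C(12,4)/C(24,4) = 495/10626.
So P = 1 − 495/10626 = 307/322 ≈ 0.9534.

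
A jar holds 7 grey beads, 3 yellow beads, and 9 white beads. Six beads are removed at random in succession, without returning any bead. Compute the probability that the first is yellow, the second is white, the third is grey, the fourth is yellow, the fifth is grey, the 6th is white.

3/3230

Multiply the conditional probability of each draw in order, without replacement, so each draw removes one from its color and from the total.
P = (3/19) · (9/18) · (7/17) · (2/16) · (6/15) · (8/14) = 3/3230 ≈ 0.0009.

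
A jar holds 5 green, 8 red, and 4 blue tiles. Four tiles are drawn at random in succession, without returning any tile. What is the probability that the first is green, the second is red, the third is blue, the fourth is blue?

1/119

Multiply the conditional probability of each draw in order, without replacement, so each draw removes one from its color and from the total.
P = (5/17) · (8/16) · (4/15) · (3/14) = 1/119 ≈ 0.0084.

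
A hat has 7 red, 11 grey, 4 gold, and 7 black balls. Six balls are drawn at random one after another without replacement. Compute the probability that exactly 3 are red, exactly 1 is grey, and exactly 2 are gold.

Unordered draws without replacement: count favorable combinations over C(29,6).
Favorable = C(7,3) · C(11,1) · C(4,2) · C(7,0) = 2310; total = C(29,6) = 475020.
P = 2310/475020 = 11/2262 ≈ 0.0049.

11/2262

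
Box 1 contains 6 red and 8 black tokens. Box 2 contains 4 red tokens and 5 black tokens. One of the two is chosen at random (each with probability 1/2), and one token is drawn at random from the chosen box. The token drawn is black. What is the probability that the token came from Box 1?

P(black | Box 1) = 4/7; P(black | Box 2) = 5/9.
P(black) = 1/2·4/7 + 1/2·5/9 = 71/126.
By Bayes' rule, P(Box 1 | black) = 2/7 / 71/126 = 36/71 ≈ 0.5070.

36/71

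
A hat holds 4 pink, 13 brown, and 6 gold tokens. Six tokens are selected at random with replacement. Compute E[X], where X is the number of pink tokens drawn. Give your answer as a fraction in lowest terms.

24/23

By linearity of expectation, E[X] = Σ P(draw i is pink); each independent draw has P(pink) = 4/23.
E[X] = 6 · 4/23 = 24/23 ≈ 1.0435.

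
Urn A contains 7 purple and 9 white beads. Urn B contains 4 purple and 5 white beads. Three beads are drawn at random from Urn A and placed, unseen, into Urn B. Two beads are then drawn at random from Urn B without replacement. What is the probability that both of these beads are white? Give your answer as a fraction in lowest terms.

1547/5280

Condition on how many of the transferred beads are white (from Urn A: 9 white of 16; then Urn B has 12 total).
  0 white: C(9,0)C(7,3)/C(16,3) = 1/16; then P = C(5,2)/C(12,2) = 5/33
  1 white: C(9,1)C(7,2)/C(16,3) = 27/80; then P = C(6,2)/C(12,2) = 5/22
  2 white: C(9,2)C(7,1)/C(16,3) = 9/20; then P = C(7,2)/C(12,2) = 7/22
  3 white: C(9,3)C(7,0)/C(16,3) = 3/20; then P = C(8,2)/C(12,2) = 14/33
P(both white) = 1547/5280 ≈ 0.2930.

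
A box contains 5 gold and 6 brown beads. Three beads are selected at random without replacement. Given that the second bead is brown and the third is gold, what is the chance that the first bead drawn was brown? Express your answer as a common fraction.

5/9

P(first=brown and the second bead is brown and the third is gold) = (6/11)·(5/10)·(5/9) = 5/33.
P(E) = Σ over first color = 4/33 + 5/33 = 3/11.
By Bayes, P(first=brown | E) = 5/33 / 3/11 = 5/9 ≈ 0.5556.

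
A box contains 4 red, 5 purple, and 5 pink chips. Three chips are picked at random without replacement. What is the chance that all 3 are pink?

Multiply the conditional probability of each draw in order, without replacement, so each draw removes one from its color and from the total.
P = (5/14) · (4/13) · (3/12) = 5/182 ≈ 0.0275.

5/182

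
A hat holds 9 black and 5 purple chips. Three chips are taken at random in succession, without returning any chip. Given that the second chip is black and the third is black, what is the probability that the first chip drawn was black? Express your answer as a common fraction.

7/12

P(first=black and the second chip is black and the third is black) = (9/14)·(8/13)·(7/12) = 3/13.
P(E) = Σ over first color = 3/13 + 15/91 = 36/91.
By Bayes, P(first=black | E) = 3/13 / 36/91 = 7/12 ≈ 0.5833.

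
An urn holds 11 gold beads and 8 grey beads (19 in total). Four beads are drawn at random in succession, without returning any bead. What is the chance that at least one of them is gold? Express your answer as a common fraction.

1903/1938

Use the complement: P(at least one gold) = 1 − P(no gold).
P(none) = C(8,4)/C(19,4) = 70/3876.
So P = 1 − 70/3876 = 1903/1938 ≈ 0.9819.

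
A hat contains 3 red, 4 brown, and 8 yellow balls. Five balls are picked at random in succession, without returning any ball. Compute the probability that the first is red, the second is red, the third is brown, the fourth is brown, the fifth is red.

Multiply the conditional probability of each draw in order, without replacement, so each draw removes one from its color and from the total.
P = (3/15) · (2/14) · (4/13) · (3/12) · (1/11) = 1/5005 ≈ 0.0002.

1/5005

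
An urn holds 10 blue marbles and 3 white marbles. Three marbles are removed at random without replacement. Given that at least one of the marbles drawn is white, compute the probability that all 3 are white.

P(all 3 white) = C(3,3)/C(13,3) = 1/286; P(at least one white) = 1 − C(10,3)/C(13,3) = 83/143.
Since 'all 3 white' ⊆ 'at least one white', P(all 3 | at least one) = 1/286 / 83/143 = 1/166 ≈ 0.0060.

1/166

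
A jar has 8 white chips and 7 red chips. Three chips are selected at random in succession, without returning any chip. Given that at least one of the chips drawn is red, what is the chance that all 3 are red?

P(all 3 red) = C(7,3)/C(15,3) = 1/13; P(at least one red) = 1 − C(8,3)/C(15,3) = 57/65.
Since 'all 3 red' ⊆ 'at least one red', P(all 3 | at least one) = 1/13 / 57/65 = 5/57 ≈ 0.0877.

5/57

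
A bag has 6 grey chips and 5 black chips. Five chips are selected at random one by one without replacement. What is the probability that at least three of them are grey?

Sum the hypergeometric tail for j = 3,…,5 grey chips.
Favorable = C(6,3)·C(5,2) + C(6,4)·C(5,1) + C(6,5)·C(5,0) = 281; total = C(11,5) = 462.
P = 281/462 = 281/462 ≈ 0.6082.

281/462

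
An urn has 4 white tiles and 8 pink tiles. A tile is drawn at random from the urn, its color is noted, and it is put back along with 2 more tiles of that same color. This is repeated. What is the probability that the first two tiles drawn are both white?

After a white draw the urn holds 6 white out of 14.
P = (4/12)·(6/14) = 1/7 ≈ 0.1429.

1/7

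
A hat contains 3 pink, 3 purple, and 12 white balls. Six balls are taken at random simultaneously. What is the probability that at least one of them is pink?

149/204

Use the complement: P(at least one pink) = 1 − P(no pink).
P(none) = C(15,6)/C(18,6) = 5005/18564.
So P = 1 − 5005/18564 = 149/204 ≈ 0.7304.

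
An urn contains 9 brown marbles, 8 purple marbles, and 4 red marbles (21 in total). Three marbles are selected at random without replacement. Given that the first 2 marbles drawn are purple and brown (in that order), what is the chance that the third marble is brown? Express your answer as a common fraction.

After removing 1 brown, 1 purple, the urn has 8 brown out of 19 remaining.
P(third is brown | given) = 8/19 ≈ 0.4211.

8/19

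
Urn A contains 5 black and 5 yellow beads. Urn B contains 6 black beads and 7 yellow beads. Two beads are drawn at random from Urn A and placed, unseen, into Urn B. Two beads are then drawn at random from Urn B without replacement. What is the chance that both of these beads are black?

191/945

Condition on how many of the transferred beads are black (from Urn A: 5 black of 10; then Urn B has 15 total).
  0 black: C(5,0)C(5,2)/C(10,2) = 2/9; then P = C(6,2)/C(15,2) = 1/7
  1 black: C(5,1)C(5,1)/C(10,2) = 5/9; then P = C(7,2)/C(15,2) = 1/5
  2 black: C(5,2)C(5,0)/C(10,2) = 2/9; then P = C(8,2)/C(15,2) = 4/15
P(both black) = 191/945 ≈ 0.2021.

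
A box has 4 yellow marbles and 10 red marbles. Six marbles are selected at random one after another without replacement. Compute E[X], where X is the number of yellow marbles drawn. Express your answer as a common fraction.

12/7

By linearity of expectation, E[X] = Σ P(draw i is yellow); by symmetry each draw (even without replacement) has P(yellow) = 4/14.
E[X] = 6 · 4/14 = 12/7 ≈ 1.7143.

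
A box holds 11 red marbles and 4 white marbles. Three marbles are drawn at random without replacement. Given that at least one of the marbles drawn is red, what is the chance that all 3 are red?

P(all 3 red) = C(11,3)/C(15,3) = 33/91; P(at least one red) = 1 − C(4,3)/C(15,3) = 451/455.
Since 'all 3 red' ⊆ 'at least one red', P(all 3 | at least one) = 33/91 / 451/455 = 15/41 ≈ 0.3659.

15/41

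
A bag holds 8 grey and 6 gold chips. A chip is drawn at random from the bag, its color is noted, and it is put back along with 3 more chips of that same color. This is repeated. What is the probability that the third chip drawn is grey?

4/7

Sum over the four possibilities for the first two draws (grey/not-grey each), tracking how the grey count and total change by +3 per draw.
P(third is grey) = 4/7 ≈ 0.5714. (In a Pólya urn every draw has the same marginal probability 8/14.)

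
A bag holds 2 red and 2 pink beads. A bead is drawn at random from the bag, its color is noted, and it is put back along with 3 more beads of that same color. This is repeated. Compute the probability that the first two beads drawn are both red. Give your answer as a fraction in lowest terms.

After a red draw the bag holds 5 red out of 7.
P = (2/4)·(5/7) = 5/14 ≈ 0.3571.

5/14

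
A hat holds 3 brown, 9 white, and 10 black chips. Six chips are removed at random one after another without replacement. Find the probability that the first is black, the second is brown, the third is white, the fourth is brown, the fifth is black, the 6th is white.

18/24871

Multiply the conditional probability of each draw in order, without replacement, so each draw removes one from its color and from the total.
P = (10/22) · (3/21) · (9/20) · (2/19) · (9/18) · (8/17) = 18/24871 ≈ 0.0007.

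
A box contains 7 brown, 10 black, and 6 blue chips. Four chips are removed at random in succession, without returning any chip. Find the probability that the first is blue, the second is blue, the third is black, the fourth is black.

Multiply the conditional probability of each draw in order, without replacement, so each draw removes one from its color and from the total.
P = (6/23) · (5/22) · (10/21) · (9/20) = 45/3542 ≈ 0.0127.

45/3542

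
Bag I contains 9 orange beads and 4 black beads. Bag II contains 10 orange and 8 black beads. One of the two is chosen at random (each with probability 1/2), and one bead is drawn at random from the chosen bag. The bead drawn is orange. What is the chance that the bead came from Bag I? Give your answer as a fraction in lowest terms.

81/146

P(orange | Bag I) = 9/13; P(orange | Bag II) = 5/9.
P(orange) = 1/2·9/13 + 1/2·5/9 = 73/117.
By Bayes' rule, P(Bag I | orange) = 9/26 / 73/117 = 81/146 ≈ 0.5548.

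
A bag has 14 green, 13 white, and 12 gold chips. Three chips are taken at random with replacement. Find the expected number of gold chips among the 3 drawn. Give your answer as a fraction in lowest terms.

12/13

By linearity of expectation, E[X] = Σ P(draw i is gold); each independent draw has P(gold) = 12/39.
E[X] = 3 · 12/39 = 12/13 ≈ 0.9231.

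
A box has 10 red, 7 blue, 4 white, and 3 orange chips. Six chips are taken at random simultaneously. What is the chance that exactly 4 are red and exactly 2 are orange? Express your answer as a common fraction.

Unordered draws without replacement: count favorable combinations over C(24,6).
Favorable = C(10,4) · C(7,0) · C(4,0) · C(3,2) = 630; total = C(24,6) = 134596.
P = 630/134596 = 45/9614 ≈ 0.0047.

45/9614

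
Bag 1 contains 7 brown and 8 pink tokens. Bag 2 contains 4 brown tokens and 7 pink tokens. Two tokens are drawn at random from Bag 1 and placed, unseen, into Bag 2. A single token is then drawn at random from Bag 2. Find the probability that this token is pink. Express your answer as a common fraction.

121/195

Condition on how many of the transferred tokens are pink (from Bag 1: 8 pink of 15; then Bag 2 has 13 total).
  0 pink: C(8,0)C(7,2)/C(15,2) = 1/5; then P = 7/13
  1 pink: C(8,1)C(7,1)/C(15,2) = 8/15; then P = 8/13
  2 pink: C(8,2)C(7,0)/C(15,2) = 4/15; then P = 9/13
P(pink from Bag 2) = 121/195 ≈ 0.6205.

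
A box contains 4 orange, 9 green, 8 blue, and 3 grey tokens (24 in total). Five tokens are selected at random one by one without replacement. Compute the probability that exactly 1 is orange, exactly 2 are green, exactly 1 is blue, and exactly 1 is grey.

144/1771

Unordered draws without replacement: count favorable combinations over C(24,5).
Favorable = C(4,1) · C(9,2) · C(8,1) · C(3,1) = 3456; total = C(24,5) = 42504.
P = 3456/42504 = 144/1771 ≈ 0.0813.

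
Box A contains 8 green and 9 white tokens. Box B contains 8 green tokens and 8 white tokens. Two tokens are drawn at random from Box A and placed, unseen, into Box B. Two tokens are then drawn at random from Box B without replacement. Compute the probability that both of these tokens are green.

135/578

Condition on how many of the transferred tokens are green (from Box A: 8 green of 17; then Box B has 18 total).
  0 green: C(8,0)C(9,2)/C(17,2) = 9/34; then P = C(8,2)/C(18,2) = 28/153
  1 green: C(8,1)C(9,1)/C(17,2) = 9/17; then P = C(9,2)/C(18,2) = 4/17
  2 green: C(8,2)C(9,0)/C(17,2) = 7/34; then P = C(10,2)/C(18,2) = 5/17
P(both green) = 135/578 ≈ 0.2336.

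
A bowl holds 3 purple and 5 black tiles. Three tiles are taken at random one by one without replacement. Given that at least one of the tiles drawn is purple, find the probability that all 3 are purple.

P(all 3 purple) = C(3,3)/C(8,3) = 1/56; P(at least one purple) = 1 − C(5,3)/C(8,3) = 23/28.
Since 'all 3 purple' ⊆ 'at least one purple', P(all 3 | at least one) = 1/56 / 23/28 = 1/46 ≈ 0.0217.

1/46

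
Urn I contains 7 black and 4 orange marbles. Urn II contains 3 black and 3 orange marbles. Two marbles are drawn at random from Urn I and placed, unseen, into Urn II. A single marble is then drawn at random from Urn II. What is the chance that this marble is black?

Condition on how many of the transferred marbles are black (from Urn I: 7 black of 11; then Urn II has 8 total).
  0 black: C(7,0)C(4,2)/C(11,2) = 6/55; then P = 3/8
  1 black: C(7,1)C(4,1)/C(11,2) = 28/55; then P = 4/8
  2 black: C(7,2)C(4,0)/C(11,2) = 21/55; then P = 5/8
P(black from Urn II) = 47/88 ≈ 0.5341.

47/88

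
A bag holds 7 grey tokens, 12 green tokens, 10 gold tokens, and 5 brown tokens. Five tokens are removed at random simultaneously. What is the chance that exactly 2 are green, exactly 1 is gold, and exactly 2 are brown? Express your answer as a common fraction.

Unordered draws without replacement: count favorable combinations over C(34,5).
Favorable = C(7,0) · C(12,2) · C(10,1) · C(5,2) = 6600; total = C(34,5) = 278256.
P = 6600/278256 = 25/1054 ≈ 0.0237.

25/1054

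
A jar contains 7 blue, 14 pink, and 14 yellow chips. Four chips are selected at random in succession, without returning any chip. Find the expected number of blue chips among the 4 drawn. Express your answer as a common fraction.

4/5

By linearity of expectation, E[X] = Σ P(draw i is blue); by symmetry each draw (even without replacement) has P(blue) = 7/35.
E[X] = 4 · 7/35 = 4/5 ≈ 0.8000.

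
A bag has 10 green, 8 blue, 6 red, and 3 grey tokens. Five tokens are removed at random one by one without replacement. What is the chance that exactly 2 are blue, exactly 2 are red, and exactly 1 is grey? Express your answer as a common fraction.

Unordered draws without replacement: count favorable combinations over C(27,5).
Favorable = C(10,0) · C(8,2) · C(6,2) · C(3,1) = 1260; total = C(27,5) = 80730.
P = 1260/80730 = 14/897 ≈ 0.0156.

14/897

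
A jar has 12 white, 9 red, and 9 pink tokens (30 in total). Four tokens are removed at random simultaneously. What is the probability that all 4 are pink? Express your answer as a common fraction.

2/435

Unordered draws without replacement: count favorable combinations over C(30,4).
Favorable = C(12,0) · C(9,0) · C(9,4) = 126; total = C(30,4) = 27405.
P = 126/27405 = 2/435 ≈ 0.0046.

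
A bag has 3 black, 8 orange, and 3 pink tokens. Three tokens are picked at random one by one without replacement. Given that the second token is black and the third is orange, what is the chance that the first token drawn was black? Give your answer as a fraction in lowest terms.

P(first=black and the second token is black and the third is orange) = (3/14)·(2/13)·(8/12) = 2/91.
P(E) = Σ over first color = 2/91 + 1/13 + 3/91 = 12/91.
By Bayes, P(first=black | E) = 2/91 / 12/91 = 1/6 ≈ 0.1667.

1/6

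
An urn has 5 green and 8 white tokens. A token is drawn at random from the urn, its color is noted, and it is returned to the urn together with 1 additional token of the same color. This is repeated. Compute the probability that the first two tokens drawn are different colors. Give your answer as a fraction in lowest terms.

40/91

Either white then green, or green then white; after the first draw the total is 14.
P = (8/13)·(5/14) + (5/13)·(8/14) = 40/91 ≈ 0.4396.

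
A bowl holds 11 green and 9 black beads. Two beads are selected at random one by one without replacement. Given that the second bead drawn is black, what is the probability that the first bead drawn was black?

P(first=black and the second bead drawn is black) = (9/20)·(8/19) = 18/95.
P(the second bead drawn is black) = Σ over first color = 99/380 + 18/95 = 9/20.
By Bayes, P(first=black | the second bead drawn is black) = 18/95 / 9/20 = 8/19 ≈ 0.4211.

8/19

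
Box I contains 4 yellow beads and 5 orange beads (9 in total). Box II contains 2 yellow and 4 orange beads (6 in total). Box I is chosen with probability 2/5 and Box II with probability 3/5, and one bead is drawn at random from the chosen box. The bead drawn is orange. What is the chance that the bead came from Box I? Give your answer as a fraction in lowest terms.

5/14

P(orange | Box I) = 5/9; P(orange | Box II) = 2/3.
P(orange) = 2/5·5/9 + 3/5·2/3 = 28/45.
By Bayes' rule, P(Box I | orange) = 2/9 / 28/45 = 5/14 ≈ 0.3571.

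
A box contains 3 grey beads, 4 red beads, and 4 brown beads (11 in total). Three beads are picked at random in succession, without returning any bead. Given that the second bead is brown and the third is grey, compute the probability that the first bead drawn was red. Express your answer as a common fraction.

P(first=red and the second bead is brown and the third is grey) = (4/11)·(4/10)·(3/9) = 8/165.
P(E) = Σ over first color = 4/165 + 8/165 + 2/55 = 6/55.
By Bayes, P(first=red | E) = 8/165 / 6/55 = 4/9 ≈ 0.4444.

4/9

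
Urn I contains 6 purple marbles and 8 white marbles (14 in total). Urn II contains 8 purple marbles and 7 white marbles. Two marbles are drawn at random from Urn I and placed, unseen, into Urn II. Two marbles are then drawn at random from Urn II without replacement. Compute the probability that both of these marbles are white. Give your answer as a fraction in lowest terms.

Condition on how many of the transferred marbles are white (from Urn I: 8 white of 14; then Urn II has 17 total).
  0 white: C(8,0)C(6,2)/C(14,2) = 15/91; then P = C(7,2)/C(17,2) = 21/136
  1 white: C(8,1)C(6,1)/C(14,2) = 48/91; then P = C(8,2)/C(17,2) = 7/34
  2 white: C(8,2)C(6,0)/C(14,2) = 4/13; then P = C(9,2)/C(17,2) = 9/34
P(both white) = 381/1768 ≈ 0.2155.

381/1768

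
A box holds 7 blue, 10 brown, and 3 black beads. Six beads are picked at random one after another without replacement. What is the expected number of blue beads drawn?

By linearity of expectation, E[X] = Σ P(draw i is blue); by symmetry each draw (even without replacement) has P(blue) = 7/20.
E[X] = 6 · 7/20 = 21/10 ≈ 2.1000.

21/10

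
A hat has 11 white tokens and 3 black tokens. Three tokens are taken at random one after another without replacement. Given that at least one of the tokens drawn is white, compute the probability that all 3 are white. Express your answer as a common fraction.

5/11

P(all 3 white) = C(11,3)/C(14,3) = 165/364; P(at least one white) = 1 − C(3,3)/C(14,3) = 363/364.
Since 'all 3 white' ⊆ 'at least one white', P(all 3 | at least one) = 165/364 / 363/364 = 5/11 ≈ 0.4545.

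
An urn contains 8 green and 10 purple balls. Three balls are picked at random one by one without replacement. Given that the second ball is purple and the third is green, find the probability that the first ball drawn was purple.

9/16

P(first=purple and the second ball is purple and the third is green) = (10/18)·(9/17)·(8/16) = 5/34.
P(E) = Σ over first color = 35/306 + 5/34 = 40/153.
By Bayes, P(first=purple | E) = 5/34 / 40/153 = 9/16 ≈ 0.5625.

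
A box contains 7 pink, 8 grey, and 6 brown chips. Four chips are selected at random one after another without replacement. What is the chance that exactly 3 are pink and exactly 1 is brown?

Unordered draws without replacement: count favorable combinations over C(21,4).
Favorable = C(7,3) · C(8,0) · C(6,1) = 210; total = C(21,4) = 5985.
P = 210/5985 = 2/57 ≈ 0.0351.

2/57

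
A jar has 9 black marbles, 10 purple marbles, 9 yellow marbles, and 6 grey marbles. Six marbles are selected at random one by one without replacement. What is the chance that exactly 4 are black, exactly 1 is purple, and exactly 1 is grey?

945/168113

Unordered draws without replacement: count favorable combinations over C(34,6).
Favorable = C(9,4) · C(10,1) · C(9,0) · C(6,1) = 7560; total = C(34,6) = 1344904.
P = 7560/1344904 = 945/168113 ≈ 0.0056.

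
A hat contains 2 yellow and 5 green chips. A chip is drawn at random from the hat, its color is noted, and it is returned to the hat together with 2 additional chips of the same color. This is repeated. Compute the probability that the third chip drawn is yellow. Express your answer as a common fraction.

Sum over the four possibilities for the first two draws (yellow/not-yellow each), tracking how the yellow count and total change by +2 per draw.
P(third is yellow) = 2/7 ≈ 0.2857. (In a Pólya urn every draw has the same marginal probability 2/7.)

2/7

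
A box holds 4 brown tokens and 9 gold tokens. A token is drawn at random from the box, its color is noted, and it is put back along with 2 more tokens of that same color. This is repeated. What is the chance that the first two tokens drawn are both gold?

After a gold draw the box holds 11 gold out of 15.
P = (9/13)·(11/15) = 33/65 ≈ 0.5077.

33/65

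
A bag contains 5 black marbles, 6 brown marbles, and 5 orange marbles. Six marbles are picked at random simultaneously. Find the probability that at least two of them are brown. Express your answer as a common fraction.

449/572

Sum the hypergeometric tail for j = 2,…,6 brown marbles.
Favorable = C(6,2)·C(10,4) + C(6,3)·C(10,3) + C(6,4)·C(10,2) + C(6,5)·C(10,1) + C(6,6)·C(10,0) = 6286; total = C(16,6) = 8008.
P = 6286/8008 = 449/572 ≈ 0.7850.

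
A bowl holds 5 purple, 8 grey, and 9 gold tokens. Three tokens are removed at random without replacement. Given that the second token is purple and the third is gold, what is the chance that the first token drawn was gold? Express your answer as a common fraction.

P(first=gold and the second token is purple and the third is gold) = (9/22)·(5/21)·(8/20) = 3/77.
P(E) = Σ over first color = 3/154 + 3/77 + 3/77 = 15/154.
By Bayes, P(first=gold | E) = 3/77 / 15/154 = 2/5 ≈ 0.4000.

2/5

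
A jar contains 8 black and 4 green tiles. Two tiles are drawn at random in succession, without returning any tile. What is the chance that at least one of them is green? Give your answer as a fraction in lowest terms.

19/33

Use the complement: P(at least one green) = 1 − P(no green).
P(none) = C(8,2)/C(12,2) = 28/66.
So P = 1 − 28/66 = 19/33 ≈ 0.5758.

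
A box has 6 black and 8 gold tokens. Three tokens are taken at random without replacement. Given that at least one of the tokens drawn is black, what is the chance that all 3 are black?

P(all 3 black) = C(6,3)/C(14,3) = 5/91; P(at least one black) = 1 − C(8,3)/C(14,3) = 11/13.
Since 'all 3 black' ⊆ 'at least one black', P(all 3 | at least one) = 5/91 / 11/13 = 5/77 ≈ 0.0649.

5/77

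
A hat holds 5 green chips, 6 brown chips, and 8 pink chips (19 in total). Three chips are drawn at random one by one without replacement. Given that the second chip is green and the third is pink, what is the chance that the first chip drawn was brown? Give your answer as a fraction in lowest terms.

6/17

P(first=brown and the second chip is green and the third is pink) = (6/19)·(5/18)·(8/17) = 40/969.
P(E) = Σ over first color = 80/2907 + 40/969 + 140/2907 = 20/171.
By Bayes, P(first=brown | E) = 40/969 / 20/171 = 6/17 ≈ 0.3529.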